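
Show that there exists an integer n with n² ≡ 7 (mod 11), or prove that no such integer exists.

There is no such integer.

Computing n² mod 11 for n = 0, 1, …, 5 (enough, by the symmetry n ↦ 11 − n) gives 0, 1, 4, 9, 5, 3.
The set of squares mod 11 is therefore {0, 1, 3, 4, 5, 9}, which does not contain 7.
Hence no integer n has n² ≡ 7 (mod 11).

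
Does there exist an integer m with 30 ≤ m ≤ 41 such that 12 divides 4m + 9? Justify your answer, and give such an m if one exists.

There is no such integer m in that range.

The values of 4m + 9 for m = 30, 31, …, 41 are 129, 133, 137, 141, 145, 149, 153, 157, 161, 165, 169, 173; reduced mod 12 these are 9, 1, 5, 9, 1, 5, 9, 1, 5, 9, 1, 5.
Since 0 is absent from this list, 12 ∤ 4m + 9 for every m with 30 ≤ m ≤ 41.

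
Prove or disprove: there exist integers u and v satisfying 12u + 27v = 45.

u = 6, v = -1

gcd(12, 27) = 3, and 3 divides 45, so integer solutions exist.
Dividing through by 3 reduces the equation to 4u + 9v = 15.
Euclidean algorithm: 9 = 2·4 + 1, 4 = 4·1 + 0.
Unwinding: 1 = 9 − 2·4, i.e. 4·(-2) + 9·1 = 1.
Times 15: 4·(-30) + 9·15 = 15, so (-30, 15) solves it.
Adding 4·9 to u and subtracting 4·4 from v gives the tidier solution (6, -1).
Indeed 12·6 + 27·(-1) = 72 − 27 = 45.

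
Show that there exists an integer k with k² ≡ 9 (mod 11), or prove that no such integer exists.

k = 8 works: 8² = 64, and 64 − 9 = 55 = 5·11.

k = 8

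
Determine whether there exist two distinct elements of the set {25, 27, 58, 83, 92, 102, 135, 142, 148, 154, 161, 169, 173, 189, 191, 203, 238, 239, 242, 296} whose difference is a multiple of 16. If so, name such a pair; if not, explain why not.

25 mod 16 = 9 and 169 mod 16 = 9, so 169 − 25 = 144 = 9·16.

Yes: 25 and 169.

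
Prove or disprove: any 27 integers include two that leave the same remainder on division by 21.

Partition the integers by their residue mod 21; there are 21 classes.
Placing 27 integers into 21 classes, some class receives at least two — say a and b.
That is, a and b leave the same remainder on division by 21, as claimed.

True.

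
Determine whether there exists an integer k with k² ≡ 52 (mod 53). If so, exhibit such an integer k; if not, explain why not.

k = 23 works: 23² = 529, and 529 − 52 = 477 = 9·53.

k = 23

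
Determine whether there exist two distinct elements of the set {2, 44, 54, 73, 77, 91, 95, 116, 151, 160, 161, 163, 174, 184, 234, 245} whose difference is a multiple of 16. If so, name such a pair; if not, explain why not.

There is no such pair.

Two integers differ by a multiple of 16 exactly when they have the same residue mod 16. The residues are 2↦2, 44↦12, 54↦6, 73↦9, 77↦13, 91↦11, 95↦15, 116↦4, 151↦7, 160↦0, 161↦1, 163↦3, 174↦14, 184↦8, 234↦10, 245↦5.
These 16 residues are pairwise different, hence no difference of two elements is divisible by 16.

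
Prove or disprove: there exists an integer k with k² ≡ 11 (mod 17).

Squares mod 17 repeat after k = 8 (as (−k)² = k²); for k = 0..8 they are 0, 1, 4, 9, 16, 8, 2, 15, 13.
The set of squares mod 17 is therefore {0, 1, 2, 4, 8, 9, 13, 15, 16}, which does not contain 11.
Hence no integer k has k² ≡ 11 (mod 17).

No, no such integer exists.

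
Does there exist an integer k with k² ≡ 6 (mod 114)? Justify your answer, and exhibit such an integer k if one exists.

k = 24

Take k = 24. Then 24² = 576 = 5·114 + 6, so 24² ≡ 6 (mod 114).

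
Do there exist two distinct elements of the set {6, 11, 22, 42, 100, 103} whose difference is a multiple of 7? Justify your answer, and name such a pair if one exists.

Residues mod 7: 6↦6, 11↦4, 22↦1, 42↦0, 100↦2, 103↦5.
No residue repeats among the 6 elements, so no pair has difference ≡ 0 (mod 7).

There is no such pair.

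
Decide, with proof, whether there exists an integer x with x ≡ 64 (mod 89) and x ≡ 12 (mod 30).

x = 2022

The moduli 89 and 30 are coprime, so by the Chinese Remainder Theorem a unique solution modulo 2670 exists.
Any solution of the first congruence is x = 64 + 89t; substituting into the second, 89t ≡ 12 − 64 ≡ 8 (mod 30).
89 ≡ 29 (mod 30), so this reads 29t ≡ 8 (mod 30). Since 29·29 = 841 = 28·30 + 1, the inverse of 29 mod 30 is 29.
Multiplying by 29: t ≡ 29·8 = 232 ≡ 22 (mod 30).
Taking t = 22 gives x = 64 + 89·22 = 2022.
Indeed 2022 ≡ 64 (mod 89) and 2022 ≡ 12 (mod 30).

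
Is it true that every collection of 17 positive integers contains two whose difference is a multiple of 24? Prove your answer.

Take the 17 consecutive integers 98, 99, …, 114: their residues mod 24 are all distinct because 17 ≤ 24.
The differences between them range over 1, …, 16, none of which is divisible by 24.

No; for instance {98, 99, 100, 101, 102, 103, 104, 105, 106, 107, 108, 109, 110, 111, 112, 113, 114} is a counterexample.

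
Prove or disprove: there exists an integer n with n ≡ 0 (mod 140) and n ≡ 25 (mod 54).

No, no such integer exists.

Reduce both congruences modulo 2, which divides 140 and 54: they say n ≡ 0 (mod 2) and n ≡ 25 (mod 2).
These are incompatible: 0 − 25 = -25 is not divisible by 2.
Therefore no such n exists.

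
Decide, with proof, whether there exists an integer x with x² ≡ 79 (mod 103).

x = 39

Take x = 39. Then 39² = 1521 = 14·103 + 79, so 39² ≡ 79 (mod 103).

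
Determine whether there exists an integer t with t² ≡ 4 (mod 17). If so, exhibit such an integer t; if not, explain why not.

Take t = 15. Then 15² = 225 = 13·17 + 4, so 15² ≡ 4 (mod 17).

t = 15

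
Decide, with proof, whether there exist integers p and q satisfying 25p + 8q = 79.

p = 7, q = -12

Since gcd(25, 8) = 1, every integer is an integer combination of 25 and 8.
Dividing repeatedly: 25 = 3·8 + 1, 8 = 8·1 + 0.
Back-substituting, 1 = 25 − 3·8; that is, 25·1 + 8·(-3) = 1.
Multiplying through by 79: p = 1·79 = 79, q = (-3)·79 = -237 is a solution.
Subtracting 9·8 from p and adding 9·25 to q gives the tidier solution (7, -12).
Indeed 25·7 + 8·(-12) = 175 − 96 = 79.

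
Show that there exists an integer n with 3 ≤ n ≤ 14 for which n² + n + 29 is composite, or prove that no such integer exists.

n = 12

At n = 12: 12² + 12 + 29 = 185 = 5·37, which is composite.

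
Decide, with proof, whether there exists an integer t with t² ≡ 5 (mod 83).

Apply Euler's criterion with the prime 83: 5 is a quadratic residue iff 5^41 ≡ 1 (mod 83), and a non-residue iff it is ≡ −1.
Repeated squaring mod 83: 5^2 = 25 ≡ 25; 5^4 ≡ 25² = 625 ≡ 44; 5^8 ≡ 44² = 1936 ≡ 27; 5^16 ≡ 27² = 729 ≡ 65; 5^32 ≡ 65² = 4225 ≡ 75.
Since 41 = 32 + 8 + 1, 5^41 ≡ 75 · 27 · 5; multiplying out mod 83: 75·27 = 2025 ≡ 33, then 33·5 = 165 ≡ 82. Thus 5^41 ≡ 82 ≡ −1 (mod 83).
The value −1 means 5 is a non-residue modulo 83, so t² ≡ 5 (mod 83) is impossible.

No such integer exists.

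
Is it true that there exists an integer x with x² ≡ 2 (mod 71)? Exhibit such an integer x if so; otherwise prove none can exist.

x = 12

x = 12 works: 12² = 144, and 144 − 2 = 142 = 2·71.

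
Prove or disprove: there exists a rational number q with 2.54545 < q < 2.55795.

q = 23/9

Scale by 9: the interval becomes (22.90905, 23.02155), which contains the integer 23.
Hence 23/9 is a rational number with 2.54545 < 23/9 < 2.55795.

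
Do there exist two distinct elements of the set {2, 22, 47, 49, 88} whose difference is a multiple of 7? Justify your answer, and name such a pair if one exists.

No, no such pair exists.

Reduce each element modulo 7: 2↦2, 22↦1, 47↦5, 49↦0, 88↦4.
No residue repeats among the 5 elements, so no pair has difference ≡ 0 (mod 7).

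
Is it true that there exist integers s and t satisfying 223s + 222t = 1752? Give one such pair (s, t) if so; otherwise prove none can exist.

Since gcd(223, 222) = 1, every integer is an integer combination of 223 and 222.
Euclidean algorithm: 223 = 1·222 + 1, 222 = 222·1 + 0.
Unwinding: 1 = 223 − 1·222, i.e. 223·1 + 222·(-1) = 1.
Scaling by 1752 gives the particular solution (s, t) = (1752, -1752).
The general solution is s = 1752 + 222k, t = -1752 − 223k; taking k = -7 gives the smaller pair s = 198, t = -191.
Indeed 223·198 + 222·(-191) = 44154 − 42402 = 1752.

s = 198, t = -191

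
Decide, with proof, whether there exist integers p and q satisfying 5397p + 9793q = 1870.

Both 5397 and 9793 are divisible by gcd(5397, 9793) = 7, hence so is any combination 5397p + 9793q.
But 1870 = 7·267 + 1, so 7 ∤ 1870.
So the equation is unsolvable over ℤ.

No such integers exist.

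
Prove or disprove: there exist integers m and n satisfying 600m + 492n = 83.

There are no such integers.

gcd(600, 492) = 12, so every integer of the form 600m + 492n is a multiple of 12.
However 83 leaves remainder 11 on division by 12.
So the equation is unsolvable over ℤ.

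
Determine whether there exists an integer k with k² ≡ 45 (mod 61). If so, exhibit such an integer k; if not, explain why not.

k = 17 works: 17² = 289, and 289 − 45 = 244 = 4·61.

k = 17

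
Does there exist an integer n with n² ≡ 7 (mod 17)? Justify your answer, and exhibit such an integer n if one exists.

There is no such integer.

Since (17 − n)² ≡ n² (mod 17), it suffices to square n = 0, 1, …, 8: the residues are 0, 1, 4, 9, 16, 8, 2, 15, 13.
The set of squares mod 17 is therefore {0, 1, 2, 4, 8, 9, 13, 15, 16}, which does not contain 7.
Hence no integer n has n² ≡ 7 (mod 17).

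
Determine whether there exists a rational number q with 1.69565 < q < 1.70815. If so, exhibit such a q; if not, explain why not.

q = 17/10

Multiplying by 10: 10·1.69565 = 16.95650 and 10·1.70815 = 17.08150, so the integer 17 lies strictly between them.
So q = 17/10 works: it is a ratio of integers, and dividing 10·1.69565 < 17 < 10·1.70815 through by 10 gives 1.69565 < 17/10 < 1.70815.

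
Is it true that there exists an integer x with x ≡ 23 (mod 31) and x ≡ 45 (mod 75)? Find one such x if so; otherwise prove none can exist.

The moduli 31 and 75 are coprime, so by the Chinese Remainder Theorem a unique solution modulo 2325 exists.
Any solution of the first congruence is x = 23 + 31t; substituting into the second, 31t ≡ 45 − 23 ≡ 22 (mod 75).
Since 31·46 = 1426 = 19·75 + 1, the inverse of 31 mod 75 is 46.
Multiplying by 46: t ≡ 46·22 = 1012 ≡ 37 (mod 75).
With t = 37: x = 23 + 31·37 = 1170.
Indeed 1170 ≡ 23 (mod 31) and 1170 ≡ 45 (mod 75).

x = 1170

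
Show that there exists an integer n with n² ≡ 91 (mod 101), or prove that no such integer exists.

101 is prime, so by Euler's criterion 91 is a square mod 101 iff 91^((101−1)/2) = 91^50 ≡ 1 (mod 101).
Repeated squaring mod 101: 91^2 = 8281 ≡ 100; 91^4 ≡ 100² = 10000 ≡ 1; 91^8 ≡ 1² = 1 ≡ 1; 91^16 ≡ 1² = 1 ≡ 1; 91^32 ≡ 1² = 1 ≡ 1.
Since 50 = 32 + 16 + 2, 91^50 ≡ 1 · 1 · 100; multiplying out mod 101: 1·1 = 1 ≡ 1, then 1·100 = 100 ≡ 100. Thus 91^50 ≡ 100 ≡ −1 (mod 101).
The value −1 means 91 is a non-residue modulo 101, so n² ≡ 91 (mod 101) is impossible.

No such integer exists.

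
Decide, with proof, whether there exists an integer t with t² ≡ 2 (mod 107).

107 is prime, so by Euler's criterion 2 is a square mod 107 iff 2^((107−1)/2) = 2^53 ≡ 1 (mod 107).
Squaring successively (mod 107): 2^2 = 4 ≡ 4; 2^4 ≡ 4² = 16 ≡ 16; 2^8 ≡ 16² = 256 ≡ 42; 2^16 ≡ 42² = 1764 ≡ 52; 2^32 ≡ 52² = 2704 ≡ 29.
Since 53 = 32 + 16 + 4 + 1, 2^53 ≡ 29 · 52 · 16 · 2; multiplying out mod 107: 29·52 = 1508 ≡ 10, then 10·16 = 160 ≡ 53, then 53·2 = 106 ≡ 106. Thus 2^53 ≡ 106 ≡ −1 (mod 107).
By Euler's criterion 2 is a quadratic non-residue mod 107: no t satisfies t² ≡ 2 (mod 107).

No, no such integer exists.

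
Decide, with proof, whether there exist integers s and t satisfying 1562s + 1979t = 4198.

1562 and 1979 are coprime, so 1562s + 1979t ranges over all of ℤ.
Dividing repeatedly: 1979 = 1·1562 + 417, 1562 = 3·417 + 311, 417 = 1·311 + 106, 311 = 2·106 + 99, 106 = 1·99 + 7, 99 = 14·7 + 1, 7 = 7·1 + 0.
Working back up the chain: 1 = 99 − 14·7 = 99 − 14·(106 − 1·99) = −14·106 + 15·99 = −14·106 + 15·(311 − 2·106) = 15·311 − 44·106 = 15·311 − 44·(417 − 1·311) = −44·417 + 59·311 = −44·417 + 59·(1562 − 3·417) = 59·1562 − 221·417 = 59·1562 − 221·(1979 − 1·1562) = −221·1979 + 280·1562. So 1562·280 + 1979·(-221) = 1.
Multiplying through by 4198: s = 280·4198 = 1175440, t = (-221)·4198 = -927758 is a solution.
Subtracting 593·1979 from s and adding 593·1562 to t gives the tidier solution (1893, -1492).
Indeed 1562·1893 + 1979·(-1492) = 2956866 − 2952668 = 4198.

s = 1893, t = -1492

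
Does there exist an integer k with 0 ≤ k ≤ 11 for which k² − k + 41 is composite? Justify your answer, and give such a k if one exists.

No such integer k in that range exists.

The values for k = 0, 1, …, 11 are 41, 41, 43, 47, 53, 61, 71, 83, 97, 113, 131, 151, and each of these is prime.
So no value in the range makes the expression composite.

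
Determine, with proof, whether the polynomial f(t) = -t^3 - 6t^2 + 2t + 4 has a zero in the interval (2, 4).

The endpoint values f(2) = -24 and f(4) = -148 are both negative. Claim: f(t) < 0 for every t in (2, 4).
Shift to the endpoint 2: with t = 2 + u (0 < u < 2), one computes f(2 + u) = -u^3 - 12u^2 - 34u - 24.
All 4 nonzero coefficients of this polynomial in u are negative; hence for u > 0 the value is a sum of negative terms (the constant -24 among them).
Therefore f(t) < 0 throughout (2, 4), and f has no zero there.

No such root exists.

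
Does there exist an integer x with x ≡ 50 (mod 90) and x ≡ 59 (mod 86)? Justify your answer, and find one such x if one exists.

No such integer exists.

Reduce both congruences modulo 2, which divides 90 and 86: they say x ≡ 50 (mod 2) and x ≡ 59 (mod 2).
However 50 ≡ 0 and 59 ≡ 1 (mod 2), and 0 ≠ 1.
So no integer satisfies both congruences.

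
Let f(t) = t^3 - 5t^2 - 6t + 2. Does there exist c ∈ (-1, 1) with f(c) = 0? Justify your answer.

f(-1) = 2 and f(1) = -8, which have opposite signs.
As a polynomial, f is continuous on every closed interval.
The Intermediate Value Theorem then guarantees some c ∈ (-1, 1) with f(c) = 0.

Yes, such a c exists.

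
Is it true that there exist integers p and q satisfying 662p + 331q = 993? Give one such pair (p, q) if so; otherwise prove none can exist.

Every value of 662p + 331q is a multiple of gcd(662, 331) = 331; since 331 ∣ 993, solutions exist.
Dividing through by 331 reduces the equation to 2p + 1q = 3.
With a unit coefficient on q, (p, q) = (0, 3) is an immediate solution.
Indeed 662·0 + 331·3 = 0 + 993 = 993.

p = 0, q = 3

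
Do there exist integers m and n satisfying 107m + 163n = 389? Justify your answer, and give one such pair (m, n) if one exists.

Since gcd(107, 163) = 1, every integer is an integer combination of 107 and 163.
Euclidean algorithm: 163 = 1·107 + 56, 107 = 1·56 + 51, 56 = 1·51 + 5, 51 = 10·5 + 1, 5 = 5·1 + 0.
Working back up the chain: 1 = 51 − 10·5 = 51 − 10·(56 − 1·51) = −10·56 + 11·51 = −10·56 + 11·(107 − 1·56) = 11·107 − 21·56 = 11·107 − 21·(163 − 1·107) = −21·163 + 32·107. So 107·32 + 163·(-21) = 1.
Multiplying through by 389: m = 32·389 = 12448, n = (-21)·389 = -8169 is a solution.
The general solution is m = 12448 + 163k, n = -8169 − 107k; taking k = -76 gives the smaller pair m = 60, n = -37.
Indeed 107·60 + 163·(-37) = 6420 − 6031 = 389.

m = 60, n = -37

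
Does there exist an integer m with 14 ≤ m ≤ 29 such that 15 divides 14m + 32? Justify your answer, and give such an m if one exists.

At m = 17 we get 14·17 + 32 = 270, and 270 = 15·18.

m = 17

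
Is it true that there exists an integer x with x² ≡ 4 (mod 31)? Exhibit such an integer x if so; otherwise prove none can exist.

Take x = 29. Then 29² = 841 = 27·31 + 4, so 29² ≡ 4 (mod 31).

x = 29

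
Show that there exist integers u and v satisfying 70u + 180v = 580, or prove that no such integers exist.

u = 16, v = -3

Since gcd(70, 180) = 10 and 580 = 10·58, Bézout's identity guarantees a solution.
Dividing through by 10 reduces the equation to 7u + 18v = 58.
Run the Euclidean algorithm on 18 and 7: 18 = 2·7 + 4, 7 = 1·4 + 3, 4 = 1·3 + 1, 3 = 3·1 + 0.
Unwinding: 1 = 4 − 1·3 = 4 − (7 − 1·4) = −7 + 2·4 = −7 + 2·(18 − 2·7) = 2·18 − 5·7, i.e. 7·(-5) + 18·2 = 1.
Times 58: 7·(-290) + 18·116 = 58, so (-290, 116) solves it.
Adding 17·18 to u and subtracting 17·7 from v gives the tidier solution (16, -3).
Check: 70·16 + 180·(-3) = 1120 − 540 = 580. ✓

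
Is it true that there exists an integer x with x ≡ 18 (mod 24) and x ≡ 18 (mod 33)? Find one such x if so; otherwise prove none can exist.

x = 18

gcd(24, 33) = 3. A simultaneous solution exists iff 18 ≡ 18 (mod 3); here 18 mod 3 = 0 = 18 mod 3, so it does.
In fact x = 18 itself already satisfies 18 mod 33 = 18.
Check: 18 mod 24 = 18, 18 mod 33 = 18. ✓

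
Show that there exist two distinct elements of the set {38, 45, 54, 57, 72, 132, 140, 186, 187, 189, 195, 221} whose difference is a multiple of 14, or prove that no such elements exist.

Two integers differ by a multiple of 14 exactly when they have the same residue mod 14. The residues are 38↦10, 45↦3, 54↦12, 57↦1, 72↦2, 132↦6, 140↦0, 186↦4, 187↦5, 189↦7, 195↦13, 221↦11.
These 12 residues are pairwise different, hence no difference of two elements is divisible by 14.

No such pair exists.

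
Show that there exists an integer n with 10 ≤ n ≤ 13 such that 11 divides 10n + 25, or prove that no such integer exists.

The values of 10n + 25 for n = 10, 11, 12, 13 are 125, 135, 145, 155; reduced mod 11 these are 4, 3, 2, 1.
None is 0, so 11 never divides 10n + 25 on this range.

No such integer n in that range exists.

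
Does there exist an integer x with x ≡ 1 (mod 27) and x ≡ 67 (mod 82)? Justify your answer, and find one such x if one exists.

Since 27 and 82 share no common factor, CRT says the pair of congruences has a solution (unique mod 2214).
Write x = 1 + 27t and require 1 + 27t ≡ 67 (mod 82), i.e. 27t ≡ 66 (mod 82).
Note 27·79 = 2133 ≡ 1 (mod 82) (as 2133 − 1 = 26·82), so 27⁻¹ ≡ 79.
Multiplying by 79: t ≡ 79·66 = 5214 ≡ 48 (mod 82).
With t = 48: x = 1 + 27·48 = 1297.
Indeed 1297 ≡ 1 (mod 27) and 1297 ≡ 67 (mod 82).

x = 1297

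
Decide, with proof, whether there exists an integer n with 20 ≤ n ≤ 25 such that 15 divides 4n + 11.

There is no such integer n in that range.

The values of 4n + 11 for n = 20, 21, …, 25 are 91, 95, 99, 103, 107, 111; reduced mod 15 these are 1, 5, 9, 13, 2, 6.
None is 0, so 15 never divides 4n + 11 on this range.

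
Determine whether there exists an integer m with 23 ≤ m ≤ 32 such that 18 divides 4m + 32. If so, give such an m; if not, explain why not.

For m = 23, 24, …, 27 the values 124, 128, 132, 136, 140 are not multiples of 18. m = 28 works, since 4·28 + 32 = 144 = 8·18.

m = 28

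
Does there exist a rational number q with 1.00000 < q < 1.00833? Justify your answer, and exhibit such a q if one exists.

Look for a denominator N such that an integer falls strictly between N·1.00000 and N·1.00833. N = 121 works: 121·1.00000 = 121.00000 < 122 < 122.00793 = 121·1.00833.
So q = 122/121 works: it is a ratio of integers, and dividing 121·1.00000 < 122 < 121·1.00833 through by 121 gives 1.00000 < 122/121 < 1.00833.

q = 122/121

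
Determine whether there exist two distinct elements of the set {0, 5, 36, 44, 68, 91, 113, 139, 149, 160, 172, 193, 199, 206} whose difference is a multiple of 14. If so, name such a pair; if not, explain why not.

Residues mod 14: 0↦0, 5↦5, 36↦8, 44↦2, 68↦12, 91↦7, 113↦1, 139↦13, 149↦9, 160↦6, 172↦4, 193↦11, 199↦3, 206↦10.
No residue repeats among the 14 elements, so no pair has difference ≡ 0 (mod 14).

No, no such pair exists.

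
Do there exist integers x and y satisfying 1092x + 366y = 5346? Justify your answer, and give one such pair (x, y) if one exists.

gcd(1092, 366) = 6, and 6 divides 5346, so integer solutions exist.
Dividing through by 6 reduces the equation to 182x + 61y = 891.
Dividing repeatedly: 182 = 2·61 + 60, 61 = 1·60 + 1, 60 = 60·1 + 0.
Back-substituting, 1 = 61 − 1·60 = 61 − (182 − 2·61) = −182 + 3·61; that is, 182·(-1) + 61·3 = 1.
Scaling by 891 gives the particular solution (x, y) = (-891, 2673).
Shifting by a multiple of (61, −182) keeps it a solution: x = -891 + 15·61 = 24, y = 2673 − 15·182 = -57.
Indeed 1092·24 + 366·(-57) = 26208 − 20862 = 5346.

x = 24, y = -57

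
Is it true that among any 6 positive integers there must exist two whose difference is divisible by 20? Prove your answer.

No, the set {39, 40, 41, 42, 43, 44} is a counterexample.

Take the 6 consecutive integers 39, 40, …, 44: their residues mod 20 are all distinct because 6 ≤ 20.
No two share a residue, so no pair has difference divisible by 20; the claim fails for this set.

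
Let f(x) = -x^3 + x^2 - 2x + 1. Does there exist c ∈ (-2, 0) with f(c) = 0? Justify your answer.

Evaluate at the endpoints: f(-2) = 17, f(0) = 1 — same sign (positive).
f'(x) = -3x^2 + 2x - 2 has discriminant 2² − 4·(-3)·(-2) = -20 < 0, so f' has no real roots and is negative for every real x.
So f is strictly decreasing; between -2 and 0 its values lie between f(-2) = 17 and f(0) = 1, all positive. Therefore f has no root in (-2, 0).

No.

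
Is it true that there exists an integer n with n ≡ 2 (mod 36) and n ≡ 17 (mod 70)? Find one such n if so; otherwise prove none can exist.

No, no such integer exists.

Both moduli are multiples of 2 = gcd(36, 70), so any solution would satisfy n ≡ 2 and n ≡ 17 modulo 2 simultaneously.
These are incompatible: 2 − 17 = -15 is not divisible by 2.
So no integer satisfies both congruences.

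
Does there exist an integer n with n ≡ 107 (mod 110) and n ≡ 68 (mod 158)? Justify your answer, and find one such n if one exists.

No such integer exists.

Reduce both congruences modulo 2, which divides 110 and 158: they say n ≡ 107 (mod 2) and n ≡ 68 (mod 2).
These are incompatible: 107 − 68 = 39 is not divisible by 2.
Therefore no such n exists.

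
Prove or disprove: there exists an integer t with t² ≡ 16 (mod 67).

Take t = 63. Then 63² = 3969 = 59·67 + 16, so 63² ≡ 16 (mod 67).

t = 63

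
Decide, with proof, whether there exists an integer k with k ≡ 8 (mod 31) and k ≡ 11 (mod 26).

The moduli 31 and 26 are coprime, so by the Chinese Remainder Theorem a unique solution modulo 806 exists.
Any solution of the first congruence is k = 8 + 31t; substituting into the second, 31t ≡ 11 − 8 ≡ 3 (mod 26).
31 ≡ 5 (mod 26), so this reads 5t ≡ 3 (mod 26). Since 5·21 = 105 = 4·26 + 1, the inverse of 5 mod 26 is 21.
Therefore t ≡ 21·3 = 63 ≡ 11 (mod 26).
With t = 11: k = 8 + 31·11 = 349.
Verify: 349 = 11·31 + 8 and 349 = 13·26 + 11. ✓

k = 349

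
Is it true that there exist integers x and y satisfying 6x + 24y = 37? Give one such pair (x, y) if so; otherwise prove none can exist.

gcd(6, 24) = 6, so every integer of the form 6x + 24y is a multiple of 6.
But 37 is not a multiple of 6 (it leaves remainder 1).
So the equation is unsolvable over ℤ.

No, no such integers exist.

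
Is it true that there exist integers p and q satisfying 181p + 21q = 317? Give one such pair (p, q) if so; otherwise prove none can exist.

p = 5, q = -28

181 and 21 are coprime, so 181p + 21q ranges over all of ℤ.
Dividing repeatedly: 181 = 8·21 + 13, 21 = 1·13 + 8, 13 = 1·8 + 5, 8 = 1·5 + 3, 5 = 1·3 + 2, 3 = 1·2 + 1, 2 = 2·1 + 0.
Working back up the chain: 1 = 3 − 1·2 = 3 − (5 − 1·3) = −5 + 2·3 = −5 + 2·(8 − 1·5) = 2·8 − 3·5 = 2·8 − 3·(13 − 1·8) = −3·13 + 5·8 = −3·13 + 5·(21 − 1·13) = 5·21 − 8·13 = 5·21 − 8·(181 − 8·21) = −8·181 + 69·21. So 181·(-8) + 21·69 = 1.
Scaling by 317 gives the particular solution (p, q) = (-2536, 21873).
Adding 121·21 to p and subtracting 121·181 from q gives the tidier solution (5, -28).
Check: 181·5 + 21·(-28) = 905 − 588 = 317. ✓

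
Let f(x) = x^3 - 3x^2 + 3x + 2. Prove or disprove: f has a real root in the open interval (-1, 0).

f(-1) = -5 and f(0) = 2, which have opposite signs.
f is continuous everywhere (it is a polynomial), in particular on [-1, 0].
By the Intermediate Value Theorem, f takes the value 0 somewhere in the open interval.

Such a root exists.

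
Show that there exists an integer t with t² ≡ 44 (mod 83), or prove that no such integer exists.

t = 58

t = 58 works: 58² = 3364, and 3364 − 44 = 3320 = 40·83.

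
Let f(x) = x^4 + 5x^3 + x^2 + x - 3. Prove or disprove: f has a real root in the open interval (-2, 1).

Such a root exists.

f(-2) = -25 and f(1) = 5, which have opposite signs.
f is continuous everywhere (it is a polynomial), in particular on [-2, 1].
By the Intermediate Value Theorem, f takes the value 0 somewhere in the open interval.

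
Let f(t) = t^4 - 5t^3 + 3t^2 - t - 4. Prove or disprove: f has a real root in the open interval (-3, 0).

Yes, f has a root in the interval.

f(-3) = 242 and f(0) = -4, which have opposite signs.
f is continuous everywhere (it is a polynomial), in particular on [-3, 0].
By the Intermediate Value Theorem, f takes the value 0 somewhere in the open interval.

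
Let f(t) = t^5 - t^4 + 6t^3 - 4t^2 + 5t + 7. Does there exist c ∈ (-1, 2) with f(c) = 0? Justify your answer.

Such a root exists.

f(-1) = -10 and f(2) = 65, which have opposite signs.
As a polynomial, f is continuous on every closed interval.
By the Intermediate Value Theorem f must vanish at some point of (-1, 2).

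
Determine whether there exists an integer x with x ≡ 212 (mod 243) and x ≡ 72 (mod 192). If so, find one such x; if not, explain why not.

gcd(243, 192) = 3. If x ≡ 212 (mod 243) and x ≡ 72 (mod 192), then x ≡ 212 (mod 3) and x ≡ 72 (mod 3).
These are incompatible: 212 − 72 = 140 is not divisible by 3.
Hence the system has no solution.

No such integer exists.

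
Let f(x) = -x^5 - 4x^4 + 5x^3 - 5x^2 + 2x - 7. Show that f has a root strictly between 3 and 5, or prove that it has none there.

f has no root in that interval.

The endpoint values f(3) = -478 and f(5) = -5122 are both negative. Claim: f(x) < 0 for every x in (3, 5).
Shift to the endpoint 3: with x = 3 + u (0 < u < 2), one computes f(3 + u) = -u^5 - 19u^4 - 133u^3 - 446u^2 - 730u - 478.
All 6 nonzero coefficients of this polynomial in u are negative; hence for u > 0 the value is a sum of negative terms (the constant -478 among them).
Therefore f(x) < 0 throughout (3, 5), and f has no zero there.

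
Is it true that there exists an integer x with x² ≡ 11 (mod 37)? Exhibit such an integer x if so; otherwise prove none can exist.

x = 23 works: 23² = 529, and 529 − 11 = 518 = 14·37.

x = 23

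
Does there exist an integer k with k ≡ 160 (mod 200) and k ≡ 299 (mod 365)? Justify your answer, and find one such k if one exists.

There is no such integer.

Both moduli are multiples of 5 = gcd(200, 365), so any solution would satisfy k ≡ 160 and k ≡ 299 modulo 5 simultaneously.
These are incompatible: 160 − 299 = -139 is not divisible by 5.
So no integer satisfies both congruences.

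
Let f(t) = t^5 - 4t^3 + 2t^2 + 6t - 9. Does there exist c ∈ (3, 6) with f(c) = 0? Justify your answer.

The endpoint values f(3) = 162 and f(6) = 7011 are both positive. Claim: f(t) > 0 for every t in (3, 6).
Substitute t = 3 + u, where 0 < u < 3 on the interval. Expanding, f(3 + u) = u^5 + 15u^4 + 86u^3 + 236u^2 + 315u + 162.
The nonzero coefficients here are all positive, so for u > 0 every term is positive (or zero), and the constant term 162 is strictly positive.
So f is strictly positive on (3, 6); no root exists in the interval.

f has no root in that interval.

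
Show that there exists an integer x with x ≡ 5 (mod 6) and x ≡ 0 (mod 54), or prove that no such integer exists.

Both moduli are multiples of 6 = gcd(6, 54), so any solution would satisfy x ≡ 5 and x ≡ 0 modulo 6 simultaneously.
However 5 ≡ 5 and 0 ≡ 0 (mod 6), and 5 ≠ 0.
Therefore no such x exists.

There is no such integer.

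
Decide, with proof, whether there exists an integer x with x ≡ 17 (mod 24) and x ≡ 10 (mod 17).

gcd(24, 17) = 1, so the Chinese Remainder Theorem guarantees exactly one residue class mod 408 satisfying both.
Write x = 17 + 24t and require 17 + 24t ≡ 10 (mod 17), i.e. 24t ≡ 10 (mod 17).
24 ≡ 7 (mod 17), so this reads 7t ≡ 10 (mod 17). Note 7·5 = 35 ≡ 1 (mod 17) (as 35 − 1 = 2·17), so 7⁻¹ ≡ 5.
Multiplying by 5: t ≡ 5·10 = 50 ≡ 16 (mod 17).
Taking t = 16 gives x = 17 + 24·16 = 401.
Indeed 401 ≡ 17 (mod 24) and 401 ≡ 10 (mod 17).

x = 401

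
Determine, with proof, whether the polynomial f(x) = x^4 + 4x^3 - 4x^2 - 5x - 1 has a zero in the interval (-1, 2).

f(-1) = -3 and f(2) = 21, which have opposite signs.
Since f is a polynomial it is continuous on [-1, 2].
By the Intermediate Value Theorem, f takes the value 0 somewhere in the open interval.

Yes, f has a root in the interval.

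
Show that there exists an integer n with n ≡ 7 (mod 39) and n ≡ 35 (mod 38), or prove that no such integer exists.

The moduli 39 and 38 are coprime, so by the Chinese Remainder Theorem a unique solution modulo 1482 exists.
Write n = 7 + 39t and require 7 + 39t ≡ 35 (mod 38), i.e. 39t ≡ 28 (mod 38).
39 ≡ 1 (mod 38), so this reads 1t ≡ 28 (mod 38). So t ≡ 28 (mod 38).
With t = 28: n = 7 + 39·28 = 1099.
Verify: 1099 = 28·39 + 7 and 1099 = 28·38 + 35. ✓

n = 1099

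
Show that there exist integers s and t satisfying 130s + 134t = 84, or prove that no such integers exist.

Every value of 130s + 134t is a multiple of gcd(130, 134) = 2; since 2 ∣ 84, solutions exist.
Dividing through by 2 reduces the equation to 65s + 67t = 42.
Euclidean algorithm: 67 = 1·65 + 2, 65 = 32·2 + 1, 2 = 2·1 + 0.
Unwinding: 1 = 65 − 32·2 = 65 − 32·(67 − 1·65) = −32·67 + 33·65, i.e. 65·33 + 67·(-32) = 1.
Scaling by 42 gives the particular solution (s, t) = (1386, -1344).
The general solution is s = 1386 + 67k, t = -1344 − 65k; taking k = -20 gives the smaller pair s = 46, t = -44.
Indeed 130·46 + 134·(-44) = 5980 − 5896 = 84.

s = 46, t = -44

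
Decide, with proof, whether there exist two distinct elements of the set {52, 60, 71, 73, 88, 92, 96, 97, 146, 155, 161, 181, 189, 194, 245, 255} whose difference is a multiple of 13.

60 and 73 are such a pair.

Reduce each element mod 13: 52↦0, 60↦8, 71↦6, 73↦8, 88↦10, 92↦1, 96↦5, 97↦6, 146↦3, 155↦12, 161↦5, 181↦12, 189↦7, 194↦12, 245↦11, 255↦8. The residue 8 repeats (at 60 and 73), and 73 − 60 = 13 = 1·13.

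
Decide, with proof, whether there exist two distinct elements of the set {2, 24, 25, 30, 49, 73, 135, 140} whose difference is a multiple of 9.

Reduce each element modulo 9: 2↦2, 24↦6, 25↦7, 30↦3, 49↦4, 73↦1, 135↦0, 140↦5.
No residue repeats among the 8 elements, so no pair has difference ≡ 0 (mod 9).

No, no such pair exists.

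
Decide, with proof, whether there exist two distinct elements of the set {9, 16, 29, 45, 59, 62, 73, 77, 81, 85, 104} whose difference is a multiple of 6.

Reduce each element mod 6: 9↦3, 16↦4, 29↦5, 45↦3, 59↦5, 62↦2, 73↦1, 77↦5, 81↦3, 85↦1, 104↦2. The residue 3 repeats (at 9 and 45), and 45 − 9 = 36 = 6·6.

The pair (9, 45) works.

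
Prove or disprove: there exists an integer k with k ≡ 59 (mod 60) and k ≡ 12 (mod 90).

Both moduli are multiples of 30 = gcd(60, 90), so any solution would satisfy k ≡ 59 and k ≡ 12 modulo 30 simultaneously.
These are incompatible: 59 − 12 = 47 is not divisible by 30.
Therefore no such k exists.

There is no such integer.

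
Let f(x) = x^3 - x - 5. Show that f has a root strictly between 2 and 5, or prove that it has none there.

No such root exists.

f(2) = 1 and f(5) = 115, both positive, so a sign-change argument is unavailable; we show f keeps this sign on the whole interval.
Substitute x = 2 + u, where 0 < u < 3 on the interval. Expanding, f(2 + u) = u^3 + 6u^2 + 11u + 1.
All 4 nonzero coefficients of this polynomial in u are positive; hence for u > 0 the value is a sum of positive terms (the constant 1 among them).
Therefore f(x) > 0 throughout (2, 5), and f has no zero there.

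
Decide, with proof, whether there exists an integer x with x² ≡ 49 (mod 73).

x = 66 works: 66² = 4356, and 4356 − 49 = 4307 = 59·73.

x = 66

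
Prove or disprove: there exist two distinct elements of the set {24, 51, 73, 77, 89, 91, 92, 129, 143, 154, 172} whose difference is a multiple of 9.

Yes: 24 and 51.

24 mod 9 = 6 and 51 mod 9 = 6, so 51 − 24 = 27 = 3·9.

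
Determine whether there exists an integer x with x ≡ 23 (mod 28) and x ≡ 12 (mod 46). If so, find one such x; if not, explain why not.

No, no such integer exists.

Reduce both congruences modulo 2, which divides 28 and 46: they say x ≡ 23 (mod 2) and x ≡ 12 (mod 2).
However 23 ≡ 1 and 12 ≡ 0 (mod 2), and 1 ≠ 0.
Hence the system has no solution.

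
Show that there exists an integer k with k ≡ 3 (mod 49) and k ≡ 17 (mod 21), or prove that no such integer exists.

k = 101

gcd(49, 21) = 7. A simultaneous solution exists iff 3 ≡ 17 (mod 7); here 3 mod 7 = 3 = 17 mod 7, so it does.
The integers ≡ 3 (mod 49) are 3, 52, 101, …; their remainders mod 21 are 3, 10, 17, so k = 101 is the first that is ≡ 17 (mod 21).
Indeed 101 ≡ 3 (mod 49) and 101 ≡ 17 (mod 21).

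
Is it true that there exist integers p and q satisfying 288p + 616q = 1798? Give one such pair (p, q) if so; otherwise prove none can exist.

gcd(288, 616) = 8, so every integer of the form 288p + 616q is a multiple of 8.
But 1798 = 8·224 + 6, so 8 ∤ 1798.
Therefore 288p + 616q = 1798 has no solution in integers.

No, no such integers exist.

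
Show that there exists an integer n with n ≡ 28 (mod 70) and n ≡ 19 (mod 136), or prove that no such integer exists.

No such integer exists.

gcd(70, 136) = 2. If n ≡ 28 (mod 70) and n ≡ 19 (mod 136), then n ≡ 28 (mod 2) and n ≡ 19 (mod 2).
However 28 ≡ 0 and 19 ≡ 1 (mod 2), and 0 ≠ 1.
Hence the system has no solution.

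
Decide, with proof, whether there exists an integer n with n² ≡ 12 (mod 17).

Squares mod 17 repeat after n = 8 (as (−n)² = n²); for n = 0..8 they are 0, 1, 4, 9, 16, 8, 2, 15, 13.
The set of squares mod 17 is therefore {0, 1, 2, 4, 8, 9, 13, 15, 16}, which does not contain 12.
Therefore n² ≡ 12 (mod 17) has no solution.

There is no such integer.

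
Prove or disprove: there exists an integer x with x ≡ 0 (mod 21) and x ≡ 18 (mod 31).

gcd(21, 31) = 1, so the Chinese Remainder Theorem guarantees exactly one residue class mod 651 satisfying both.
Any solution of the first congruence is x = 0 + 21t; substituting into the second, 21t ≡ 18 − 0 ≡ 18 (mod 31).
Since 21·3 = 63 = 2·31 + 1, the inverse of 21 mod 31 is 3.
Therefore t ≡ 3·18 = 54 ≡ 23 (mod 31).
Taking t = 23 gives x = 0 + 21·23 = 483.
Check: 483 mod 21 = 0, 483 mod 31 = 18. ✓

x = 483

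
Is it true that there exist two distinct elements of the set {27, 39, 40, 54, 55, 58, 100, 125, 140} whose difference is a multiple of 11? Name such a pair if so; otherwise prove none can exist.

Residues mod 11: 27↦5, 39↦6, 40↦7, 54↦10, 55↦0, 58↦3, 100↦1, 125↦4, 140↦8.
All 9 residues are distinct, so no two elements differ by a multiple of 11.

No such pair exists.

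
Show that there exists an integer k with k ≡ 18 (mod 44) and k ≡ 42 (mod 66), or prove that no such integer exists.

Reduce both congruences modulo 22, which divides 44 and 66: they say k ≡ 18 (mod 22) and k ≡ 42 (mod 22).
However 18 ≡ 18 and 42 ≡ 20 (mod 22), and 18 ≠ 20.
Therefore no such k exists.

No, no such integer exists.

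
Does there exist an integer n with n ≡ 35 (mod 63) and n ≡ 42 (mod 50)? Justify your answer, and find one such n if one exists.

The moduli 63 and 50 are coprime, so by the Chinese Remainder Theorem a unique solution modulo 3150 exists.
Write n = 35 + 63t and require 35 + 63t ≡ 42 (mod 50), i.e. 63t ≡ 7 (mod 50).
63 ≡ 13 (mod 50), so this reads 13t ≡ 7 (mod 50). To invert 13 modulo 50: 50 = 3·13 + 11, 13 = 1·11 + 2, 11 = 5·2 + 1, 2 = 2·1 + 0, and unwinding, 1 = 11 − 5·2 = 11 − 5·(13 − 1·11) = −5·13 + 6·11 = −5·13 + 6·(50 − 3·13) = 6·50 − 23·13. Thus 13⁻¹ ≡ -23 ≡ 27 (mod 50).
Multiplying by 27: t ≡ 27·7 = 189 ≡ 39 (mod 50).
Taking t = 39 gives n = 35 + 63·39 = 2492.
Check: 2492 mod 63 = 35, 2492 mod 50 = 42. ✓

n = 2492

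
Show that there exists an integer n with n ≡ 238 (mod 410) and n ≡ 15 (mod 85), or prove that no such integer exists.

gcd(410, 85) = 5. If n ≡ 238 (mod 410) and n ≡ 15 (mod 85), then n ≡ 238 (mod 5) and n ≡ 15 (mod 5).
But 238 mod 5 = 3 while 15 mod 5 = 0, a contradiction.
So no integer satisfies both congruences.

There is no such integer.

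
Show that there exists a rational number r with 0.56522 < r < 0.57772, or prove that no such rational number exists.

Look for a denominator N such that an integer falls strictly between N·0.56522 and N·0.57772. N = 7 works: 7·0.56522 = 3.95654 < 4 < 4.04404 = 7·0.57772.
So r = 4/7 works: it is a ratio of integers, and dividing 7·0.56522 < 4 < 7·0.57772 through by 7 gives 0.56522 < 4/7 < 0.57772.

r = 4/7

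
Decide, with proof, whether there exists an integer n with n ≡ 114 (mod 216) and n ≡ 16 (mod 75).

There is no such integer.

Reduce both congruences modulo 3, which divides 216 and 75: they say n ≡ 114 (mod 3) and n ≡ 16 (mod 3).
But 114 mod 3 = 0 while 16 mod 3 = 1, a contradiction.
So no integer satisfies both congruences.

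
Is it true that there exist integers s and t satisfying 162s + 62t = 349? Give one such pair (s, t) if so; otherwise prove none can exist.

There are no such integers.

Any value of 162s + 62t is a multiple of gcd(162, 62) = 2.
However 349 leaves remainder 1 on division by 2.
Therefore 162s + 62t = 349 has no solution in integers.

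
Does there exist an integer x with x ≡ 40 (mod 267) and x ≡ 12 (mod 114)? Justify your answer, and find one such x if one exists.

There is no such integer.

Both moduli are multiples of 3 = gcd(267, 114), so any solution would satisfy x ≡ 40 and x ≡ 12 modulo 3 simultaneously.
However 40 ≡ 1 and 12 ≡ 0 (mod 3), and 1 ≠ 0.
So no integer satisfies both congruences.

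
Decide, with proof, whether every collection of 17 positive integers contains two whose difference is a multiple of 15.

Yes.

Partition the integers by their residue mod 15; there are 15 classes.
Since 17 > 15, two of the 17 integers must share a residue class by the pigeonhole principle; call them a and b.
Their difference a − b is then a multiple of 15.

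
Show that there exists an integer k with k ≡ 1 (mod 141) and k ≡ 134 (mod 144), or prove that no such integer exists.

Reduce both congruences modulo 3, which divides 141 and 144: they say k ≡ 1 (mod 3) and k ≡ 134 (mod 3).
These are incompatible: 1 − 134 = -133 is not divisible by 3.
Hence the system has no solution.

No, no such integer exists.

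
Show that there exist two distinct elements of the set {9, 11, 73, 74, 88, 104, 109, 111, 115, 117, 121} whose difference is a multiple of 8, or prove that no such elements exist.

Reduce each element mod 8: 9↦1, 11↦3, 73↦1, 74↦2, 88↦0, 104↦0, 109↦5, 111↦7, 115↦3, 117↦5, 121↦1. The residue 1 repeats (at 9 and 73), and 73 − 9 = 64 = 8·8.

The pair (9, 73) works.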